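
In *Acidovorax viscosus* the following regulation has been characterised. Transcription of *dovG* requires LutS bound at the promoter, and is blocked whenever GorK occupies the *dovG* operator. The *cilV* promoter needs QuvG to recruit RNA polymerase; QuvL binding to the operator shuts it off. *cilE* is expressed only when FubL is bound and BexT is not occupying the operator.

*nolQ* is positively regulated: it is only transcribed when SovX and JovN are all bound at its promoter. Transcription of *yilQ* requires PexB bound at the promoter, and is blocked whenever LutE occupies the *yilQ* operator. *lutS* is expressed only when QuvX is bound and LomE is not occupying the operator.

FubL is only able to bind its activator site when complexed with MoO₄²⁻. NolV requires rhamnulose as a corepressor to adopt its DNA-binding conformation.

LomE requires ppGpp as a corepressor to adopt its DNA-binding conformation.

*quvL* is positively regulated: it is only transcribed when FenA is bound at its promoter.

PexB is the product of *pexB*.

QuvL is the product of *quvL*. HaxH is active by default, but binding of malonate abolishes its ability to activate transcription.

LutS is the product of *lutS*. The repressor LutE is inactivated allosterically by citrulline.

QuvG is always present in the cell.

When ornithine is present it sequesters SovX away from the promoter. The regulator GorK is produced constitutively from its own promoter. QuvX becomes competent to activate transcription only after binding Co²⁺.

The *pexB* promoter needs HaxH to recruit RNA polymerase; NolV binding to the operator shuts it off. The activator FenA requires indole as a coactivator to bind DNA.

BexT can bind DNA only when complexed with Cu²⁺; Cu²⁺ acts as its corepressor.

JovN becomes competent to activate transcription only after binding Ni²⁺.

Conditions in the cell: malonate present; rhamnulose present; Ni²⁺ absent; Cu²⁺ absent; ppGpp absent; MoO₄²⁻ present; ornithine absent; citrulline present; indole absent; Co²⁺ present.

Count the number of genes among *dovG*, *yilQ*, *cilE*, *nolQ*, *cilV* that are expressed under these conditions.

2

ppGpp is absent, so LomE is inactive.
Co²⁺ is present, so QuvX is active.
No repressor is bound and QuvX is active, so *lutS* is transcribed.
So LutS is produced and active.
GorK is produced constitutively and is active.
With repressor GorK bound, *dovG* is not transcribed.
→ *dovG* is OFF.
Rhamnulose is present, so NolV is active.
Malonate is present, so HaxH is inactive.
With repressor NolV bound, *pexB* is not transcribed.
So PexB is not produced.
Citrulline is present, so LutE is inactive.
Required activator PexB is absent, so *yilQ* is not transcribed.
→ *yilQ* is OFF.
MoO₄²⁻ is present, so FubL is active.
Cu²⁺ is absent, so BexT is inactive.
No repressor is bound and FubL is active, so *cilE* is transcribed.
→ *cilE* is ON.
Ornithine is absent, so SovX is active.
Ni²⁺ is absent, so JovN is inactive.
Required activator JovN is absent, so *nolQ* is not transcribed.
→ *nolQ* is OFF.
Indole is absent, so FenA is inactive.
Required activator FenA is absent, so *quvL* is not transcribed.
So QuvL is not produced.
QuvG is produced constitutively and is active.
No repressor is bound and QuvG is active, so *cilV* is transcribed.
→ *cilV* is ON.
2 of the 5 genes are transcribed.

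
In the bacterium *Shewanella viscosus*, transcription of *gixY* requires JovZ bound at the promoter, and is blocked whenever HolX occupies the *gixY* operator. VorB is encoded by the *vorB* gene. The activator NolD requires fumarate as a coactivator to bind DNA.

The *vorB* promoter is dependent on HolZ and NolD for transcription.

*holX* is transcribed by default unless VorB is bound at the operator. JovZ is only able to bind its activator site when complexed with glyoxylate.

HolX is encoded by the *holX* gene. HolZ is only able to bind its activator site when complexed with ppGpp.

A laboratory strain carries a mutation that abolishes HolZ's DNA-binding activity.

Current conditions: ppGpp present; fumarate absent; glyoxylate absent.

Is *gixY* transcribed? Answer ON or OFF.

OFF

HolZ is non-functional in this strain, so it has no effect.
Fumarate is absent, so NolD is inactive.
Required activator HolZ is absent, so *vorB* is not transcribed.
So VorB is not produced.
With no repressor bound, *holX* is transcribed.
So HolX is produced and active.
Glyoxylate is absent, so JovZ is inactive.
With repressor HolX bound, *gixY* is not transcribed.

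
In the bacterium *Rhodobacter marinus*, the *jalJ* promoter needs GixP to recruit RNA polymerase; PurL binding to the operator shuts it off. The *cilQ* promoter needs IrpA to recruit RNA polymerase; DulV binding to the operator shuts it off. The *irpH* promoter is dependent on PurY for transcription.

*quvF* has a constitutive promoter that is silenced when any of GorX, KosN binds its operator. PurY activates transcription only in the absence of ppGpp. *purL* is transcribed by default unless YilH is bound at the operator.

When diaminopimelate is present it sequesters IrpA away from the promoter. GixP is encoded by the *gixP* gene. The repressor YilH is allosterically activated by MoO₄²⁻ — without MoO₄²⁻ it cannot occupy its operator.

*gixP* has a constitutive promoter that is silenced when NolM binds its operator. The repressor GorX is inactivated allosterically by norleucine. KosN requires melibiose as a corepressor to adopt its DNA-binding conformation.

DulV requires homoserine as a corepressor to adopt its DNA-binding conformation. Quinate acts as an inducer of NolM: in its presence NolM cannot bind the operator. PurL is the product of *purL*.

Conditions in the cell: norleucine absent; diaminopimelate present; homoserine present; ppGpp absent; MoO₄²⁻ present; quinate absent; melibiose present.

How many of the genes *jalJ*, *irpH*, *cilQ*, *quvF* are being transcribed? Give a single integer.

1

Quinate is absent, so NolM is active.
With repressor NolM bound, *gixP* is not transcribed.
So GixP is not produced.
MoO₄²⁻ is present, so YilH is active.
With repressor YilH bound, *purL* is not transcribed.
So PurL is not produced.
Required activator GixP is absent, so *jalJ* is not transcribed.
→ *jalJ* is OFF.
ppGpp is absent, so PurY is active.
No repressor is bound and PurY is active, so *irpH* is transcribed.
→ *irpH* is ON.
Homoserine is present, so DulV is active.
Diaminopimelate is present, so IrpA is inactive.
With repressor DulV bound, *cilQ* is not transcribed.
→ *cilQ* is OFF.
Norleucine is absent, so GorX is active.
Melibiose is present, so KosN is active.
With repressor GorX bound, *quvF* is not transcribed.
→ *quvF* is OFF.
1 of the 4 genes is transcribed.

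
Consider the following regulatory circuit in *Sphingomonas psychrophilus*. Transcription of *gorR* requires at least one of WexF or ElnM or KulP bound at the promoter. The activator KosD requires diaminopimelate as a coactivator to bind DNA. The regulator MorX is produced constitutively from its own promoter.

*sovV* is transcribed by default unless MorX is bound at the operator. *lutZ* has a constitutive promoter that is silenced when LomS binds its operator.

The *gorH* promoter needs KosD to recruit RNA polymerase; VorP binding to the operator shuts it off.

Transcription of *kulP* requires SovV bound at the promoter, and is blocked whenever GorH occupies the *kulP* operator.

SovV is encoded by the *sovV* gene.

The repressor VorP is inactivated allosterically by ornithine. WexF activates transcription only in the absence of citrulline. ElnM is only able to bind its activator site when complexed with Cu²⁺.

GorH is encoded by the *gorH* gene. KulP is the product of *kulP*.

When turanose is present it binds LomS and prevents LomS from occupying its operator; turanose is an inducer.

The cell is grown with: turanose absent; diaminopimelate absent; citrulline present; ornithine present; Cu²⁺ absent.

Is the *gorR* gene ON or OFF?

OFF

Citrulline is present, so WexF is inactive.
Cu²⁺ is absent, so ElnM is inactive.
Diaminopimelate is absent, so KosD is inactive.
Ornithine is present, so VorP is inactive.
Required activator KosD is absent, so *gorH* is not transcribed.
So GorH is not produced.
MorX is produced constitutively and is active.
With repressor MorX bound, *sovV* is not transcribed.
So SovV is not produced.
Required activator SovV is absent, so *kulP* is not transcribed.
So KulP is not produced.
No activator is available at the *gorR* promoter, so *gorR* is not transcribed.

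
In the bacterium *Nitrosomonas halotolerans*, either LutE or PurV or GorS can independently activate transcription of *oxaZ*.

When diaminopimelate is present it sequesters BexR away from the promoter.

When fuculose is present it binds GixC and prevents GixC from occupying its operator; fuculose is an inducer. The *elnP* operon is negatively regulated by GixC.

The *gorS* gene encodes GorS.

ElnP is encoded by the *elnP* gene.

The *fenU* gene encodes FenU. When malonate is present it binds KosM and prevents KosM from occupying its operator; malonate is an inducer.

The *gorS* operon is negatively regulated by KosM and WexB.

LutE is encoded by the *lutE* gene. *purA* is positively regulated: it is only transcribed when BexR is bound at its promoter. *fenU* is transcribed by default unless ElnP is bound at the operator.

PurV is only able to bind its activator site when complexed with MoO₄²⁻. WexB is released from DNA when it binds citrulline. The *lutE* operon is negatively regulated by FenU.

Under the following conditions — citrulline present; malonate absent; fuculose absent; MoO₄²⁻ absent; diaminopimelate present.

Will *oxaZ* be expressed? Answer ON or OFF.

OFF

Fuculose is absent, so GixC is active.
With repressor GixC bound, *elnP* is not transcribed.
So ElnP is not produced.
With no repressor bound, *fenU* is transcribed.
So FenU is produced and active.
With repressor FenU bound, *lutE* is not transcribed.
So LutE is not produced.
MoO₄²⁻ is absent, so PurV is inactive.
Malonate is absent, so KosM is active.
Citrulline is present, so WexB is inactive.
With repressor KosM bound, *gorS* is not transcribed.
So GorS is not produced.
No activator is available at the *oxaZ* promoter, so *oxaZ* is not transcribed.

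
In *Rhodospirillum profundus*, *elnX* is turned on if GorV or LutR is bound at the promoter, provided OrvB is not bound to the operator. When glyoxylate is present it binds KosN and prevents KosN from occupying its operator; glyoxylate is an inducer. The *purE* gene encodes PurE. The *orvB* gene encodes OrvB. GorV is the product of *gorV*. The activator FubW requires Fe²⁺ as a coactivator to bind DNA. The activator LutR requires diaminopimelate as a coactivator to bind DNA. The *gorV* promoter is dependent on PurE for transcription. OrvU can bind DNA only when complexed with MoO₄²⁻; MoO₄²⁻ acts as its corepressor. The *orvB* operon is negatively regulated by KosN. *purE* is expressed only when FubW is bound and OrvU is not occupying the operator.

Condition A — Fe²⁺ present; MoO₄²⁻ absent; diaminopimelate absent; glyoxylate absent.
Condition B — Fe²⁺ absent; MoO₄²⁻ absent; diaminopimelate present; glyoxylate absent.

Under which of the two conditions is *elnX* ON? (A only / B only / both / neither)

Condition A:
Fe²⁺ is present, so FubW is active.
MoO₄²⁻ is absent, so OrvU is inactive.
No repressor is bound and FubW is active, so *purE* is transcribed.
So PurE is produced and active.
No repressor is bound and PurE is active, so *gorV* is transcribed.
So GorV is produced and active.
Diaminopimelate is absent, so LutR is inactive.
Glyoxylate is absent, so KosN is active.
With repressor KosN bound, *orvB* is not transcribed.
So OrvB is not produced.
Activator GorV is present, so *elnX* is transcribed.
→ *elnX* is ON in A.
Condition B:
Fe²⁺ is absent, so FubW is inactive.
MoO₄²⁻ is absent, so OrvU is inactive.
Required activator FubW is absent, so *purE* is not transcribed.
So PurE is not produced.
Required activator PurE is absent, so *gorV* is not transcribed.
So GorV is not produced.
Diaminopimelate is present, so LutR is active.
Glyoxylate is absent, so KosN is active.
With repressor KosN bound, *orvB* is not transcribed.
So OrvB is not produced.
Activator LutR is present, so *elnX* is transcribed.
→ *elnX* is ON in B.

both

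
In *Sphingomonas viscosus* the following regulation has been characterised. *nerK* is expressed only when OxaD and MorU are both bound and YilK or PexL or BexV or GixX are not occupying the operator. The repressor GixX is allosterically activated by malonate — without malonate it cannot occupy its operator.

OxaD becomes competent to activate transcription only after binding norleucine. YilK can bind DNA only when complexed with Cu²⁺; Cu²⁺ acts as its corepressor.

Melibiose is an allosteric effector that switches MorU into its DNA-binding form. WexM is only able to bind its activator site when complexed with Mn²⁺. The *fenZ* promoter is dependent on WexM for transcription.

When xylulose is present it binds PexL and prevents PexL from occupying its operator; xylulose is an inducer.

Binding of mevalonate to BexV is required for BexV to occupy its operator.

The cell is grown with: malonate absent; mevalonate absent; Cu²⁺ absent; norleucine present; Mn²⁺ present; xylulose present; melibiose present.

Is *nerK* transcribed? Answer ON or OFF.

ON

Norleucine is present, so OxaD is active.
Cu²⁺ is absent, so YilK is inactive.
Melibiose is present, so MorU is active.
Xylulose is present, so PexL is inactive.
Mevalonate is absent, so BexV is inactive.
Malonate is absent, so GixX is inactive.
No repressor is bound and OxaD and MorU are active, so *nerK* is transcribed.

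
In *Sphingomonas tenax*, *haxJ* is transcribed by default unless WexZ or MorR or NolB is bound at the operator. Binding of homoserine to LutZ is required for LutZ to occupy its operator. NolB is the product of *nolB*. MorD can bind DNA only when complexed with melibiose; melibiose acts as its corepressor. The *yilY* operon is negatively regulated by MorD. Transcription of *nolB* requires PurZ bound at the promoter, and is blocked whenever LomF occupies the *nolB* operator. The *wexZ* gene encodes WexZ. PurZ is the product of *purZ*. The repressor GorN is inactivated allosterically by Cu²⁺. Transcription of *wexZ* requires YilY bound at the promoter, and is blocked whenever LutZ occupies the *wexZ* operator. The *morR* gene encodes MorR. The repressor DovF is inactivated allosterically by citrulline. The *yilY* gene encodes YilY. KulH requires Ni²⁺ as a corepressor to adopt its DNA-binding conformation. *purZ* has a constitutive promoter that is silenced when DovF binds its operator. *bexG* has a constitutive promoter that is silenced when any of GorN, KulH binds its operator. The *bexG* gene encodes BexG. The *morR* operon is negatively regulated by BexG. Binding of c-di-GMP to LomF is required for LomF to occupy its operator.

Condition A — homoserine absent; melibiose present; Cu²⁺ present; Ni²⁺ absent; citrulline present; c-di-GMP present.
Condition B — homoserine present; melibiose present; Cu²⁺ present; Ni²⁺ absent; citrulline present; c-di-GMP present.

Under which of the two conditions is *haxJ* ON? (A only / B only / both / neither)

Condition A:
Homoserine is absent, so LutZ is inactive.
Melibiose is present, so MorD is active.
With repressor MorD bound, *yilY* is not transcribed.
So YilY is not produced.
Required activator YilY is absent, so *wexZ* is not transcribed.
So WexZ is not produced.
Cu²⁺ is present, so GorN is inactive.
Ni²⁺ is absent, so KulH is inactive.
With no repressor bound, *bexG* is transcribed.
So BexG is produced and active.
With repressor BexG bound, *morR* is not transcribed.
So MorR is not produced.
Citrulline is present, so DovF is inactive.
With no repressor bound, *purZ* is transcribed.
So PurZ is produced and active.
c-di-GMP is present, so LomF is active.
With repressor LomF bound, *nolB* is not transcribed.
So NolB is not produced.
With no repressor bound, *haxJ* is transcribed.
→ *haxJ* is ON in A.
Condition B:
Homoserine is present, so LutZ is active.
Melibiose is present, so MorD is active.
With repressor MorD bound, *yilY* is not transcribed.
So YilY is not produced.
With repressor LutZ bound, *wexZ* is not transcribed.
So WexZ is not produced.
Cu²⁺ is present, so GorN is inactive.
Ni²⁺ is absent, so KulH is inactive.
With no repressor bound, *bexG* is transcribed.
So BexG is produced and active.
With repressor BexG bound, *morR* is not transcribed.
So MorR is not produced.
Citrulline is present, so DovF is inactive.
With no repressor bound, *purZ* is transcribed.
So PurZ is produced and active.
c-di-GMP is present, so LomF is active.
With repressor LomF bound, *nolB* is not transcribed.
So NolB is not produced.
With no repressor bound, *haxJ* is transcribed.
→ *haxJ* is ON in B.

both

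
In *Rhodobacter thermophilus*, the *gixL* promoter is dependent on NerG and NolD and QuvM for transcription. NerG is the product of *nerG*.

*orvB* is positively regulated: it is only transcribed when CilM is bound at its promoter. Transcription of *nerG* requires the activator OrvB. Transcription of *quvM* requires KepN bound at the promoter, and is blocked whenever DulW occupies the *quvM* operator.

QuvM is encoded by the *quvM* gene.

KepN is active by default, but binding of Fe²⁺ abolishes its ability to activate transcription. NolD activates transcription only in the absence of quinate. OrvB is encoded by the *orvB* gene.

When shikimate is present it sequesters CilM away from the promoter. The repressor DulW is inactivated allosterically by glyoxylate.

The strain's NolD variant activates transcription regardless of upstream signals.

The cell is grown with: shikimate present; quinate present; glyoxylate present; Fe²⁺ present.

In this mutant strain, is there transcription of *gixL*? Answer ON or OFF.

OFF

Shikimate is present, so CilM is inactive.
Required activator CilM is absent, so *orvB* is not transcribed.
So OrvB is not produced.
Required activator OrvB is absent, so *nerG* is not transcribed.
So NerG is not produced.
NolD is constitutively active in this strain.
Fe²⁺ is present, so KepN is inactive.
Glyoxylate is present, so DulW is inactive.
Required activator KepN is absent, so *quvM* is not transcribed.
So QuvM is not produced.
Required activator NerG is absent, so *gixL* is not transcribed.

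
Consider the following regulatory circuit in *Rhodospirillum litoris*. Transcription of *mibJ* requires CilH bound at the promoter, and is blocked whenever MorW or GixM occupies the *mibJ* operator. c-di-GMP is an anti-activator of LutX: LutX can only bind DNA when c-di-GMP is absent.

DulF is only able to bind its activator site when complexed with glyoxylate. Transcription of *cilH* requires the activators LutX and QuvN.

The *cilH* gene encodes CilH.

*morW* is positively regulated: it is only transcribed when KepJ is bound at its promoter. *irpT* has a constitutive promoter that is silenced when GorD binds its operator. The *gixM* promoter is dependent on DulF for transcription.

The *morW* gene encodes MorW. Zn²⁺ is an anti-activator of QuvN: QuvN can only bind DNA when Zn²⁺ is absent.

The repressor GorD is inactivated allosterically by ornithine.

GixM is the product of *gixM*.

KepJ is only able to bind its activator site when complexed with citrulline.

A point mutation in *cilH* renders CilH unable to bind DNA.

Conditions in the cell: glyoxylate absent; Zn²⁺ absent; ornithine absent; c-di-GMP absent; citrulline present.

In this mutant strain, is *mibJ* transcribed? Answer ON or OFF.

Citrulline is present, so KepJ is active.
No repressor is bound and KepJ is active, so *morW* is transcribed.
So MorW is produced and active.
CilH is non-functional in this strain, so it has no effect.
Glyoxylate is absent, so DulF is inactive.
Required activator DulF is absent, so *gixM* is not transcribed.
So GixM is not produced.
With repressor MorW bound, *mibJ* is not transcribed.

OFF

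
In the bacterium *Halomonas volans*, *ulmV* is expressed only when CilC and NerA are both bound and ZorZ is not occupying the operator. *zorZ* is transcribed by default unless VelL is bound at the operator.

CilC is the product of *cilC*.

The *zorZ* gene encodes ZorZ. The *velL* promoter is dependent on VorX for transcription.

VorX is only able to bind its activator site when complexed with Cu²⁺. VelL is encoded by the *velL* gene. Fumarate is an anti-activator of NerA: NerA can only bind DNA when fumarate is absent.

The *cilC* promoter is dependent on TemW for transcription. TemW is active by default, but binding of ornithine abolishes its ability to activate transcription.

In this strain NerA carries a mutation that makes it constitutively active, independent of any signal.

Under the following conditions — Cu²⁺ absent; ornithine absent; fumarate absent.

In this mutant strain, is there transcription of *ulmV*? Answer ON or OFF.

Ornithine is absent, so TemW is active.
No repressor is bound and TemW is active, so *cilC* is transcribed.
So CilC is produced and active.
Cu²⁺ is absent, so VorX is inactive.
Required activator VorX is absent, so *velL* is not transcribed.
So VelL is not produced.
With no repressor bound, *zorZ* is transcribed.
So ZorZ is produced and active.
NerA is constitutively active in this strain.
With repressor ZorZ bound, *ulmV* is not transcribed.

OFF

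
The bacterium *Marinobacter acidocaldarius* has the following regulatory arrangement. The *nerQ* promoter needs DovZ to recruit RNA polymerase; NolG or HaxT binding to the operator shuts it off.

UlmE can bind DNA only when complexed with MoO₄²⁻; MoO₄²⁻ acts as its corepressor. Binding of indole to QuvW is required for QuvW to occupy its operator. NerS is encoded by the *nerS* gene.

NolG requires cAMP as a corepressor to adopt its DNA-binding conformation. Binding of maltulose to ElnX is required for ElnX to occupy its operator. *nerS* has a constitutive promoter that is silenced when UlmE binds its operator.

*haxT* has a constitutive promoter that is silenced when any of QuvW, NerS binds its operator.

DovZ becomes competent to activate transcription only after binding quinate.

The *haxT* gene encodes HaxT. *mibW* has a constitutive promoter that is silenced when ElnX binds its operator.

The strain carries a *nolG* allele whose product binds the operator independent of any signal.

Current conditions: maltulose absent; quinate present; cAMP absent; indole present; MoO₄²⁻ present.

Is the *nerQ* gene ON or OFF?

OFF

Quinate is present, so DovZ is active.
NolG is constitutively active in this strain.
Indole is present, so QuvW is active.
MoO₄²⁻ is present, so UlmE is active.
With repressor UlmE bound, *nerS* is not transcribed.
So NerS is not produced.
With repressor QuvW bound, *haxT* is not transcribed.
So HaxT is not produced.
With repressor NolG bound, *nerQ* is not transcribed.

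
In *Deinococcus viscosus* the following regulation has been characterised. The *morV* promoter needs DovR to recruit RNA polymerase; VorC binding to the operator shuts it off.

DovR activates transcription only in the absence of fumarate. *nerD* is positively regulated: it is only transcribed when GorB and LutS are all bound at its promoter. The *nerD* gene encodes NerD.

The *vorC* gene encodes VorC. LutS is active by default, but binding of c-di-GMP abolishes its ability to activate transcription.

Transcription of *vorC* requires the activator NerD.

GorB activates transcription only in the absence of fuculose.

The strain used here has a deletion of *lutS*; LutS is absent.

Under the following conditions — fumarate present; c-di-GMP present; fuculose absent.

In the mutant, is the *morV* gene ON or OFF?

Fumarate is present, so DovR is inactive.
Fuculose is absent, so GorB is active.
LutS is non-functional in this strain, so it has no effect.
Required activator LutS is absent, so *nerD* is not transcribed.
So NerD is not produced.
Required activator NerD is absent, so *vorC* is not transcribed.
So VorC is not produced.
Required activator DovR is absent, so *morV* is not transcribed.

OFF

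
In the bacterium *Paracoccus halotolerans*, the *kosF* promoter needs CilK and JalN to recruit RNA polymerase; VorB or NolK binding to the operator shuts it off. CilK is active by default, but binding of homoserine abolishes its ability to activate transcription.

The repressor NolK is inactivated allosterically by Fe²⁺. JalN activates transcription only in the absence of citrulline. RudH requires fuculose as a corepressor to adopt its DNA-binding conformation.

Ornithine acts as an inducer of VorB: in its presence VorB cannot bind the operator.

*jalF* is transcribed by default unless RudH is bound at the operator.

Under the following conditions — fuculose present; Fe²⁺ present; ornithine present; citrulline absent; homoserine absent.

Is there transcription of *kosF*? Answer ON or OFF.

Homoserine is absent, so CilK is active.
Citrulline is absent, so JalN is active.
Ornithine is present, so VorB is inactive.
Fe²⁺ is present, so NolK is inactive.
No repressor is bound and CilK and JalN are active, so *kosF* is transcribed.

ON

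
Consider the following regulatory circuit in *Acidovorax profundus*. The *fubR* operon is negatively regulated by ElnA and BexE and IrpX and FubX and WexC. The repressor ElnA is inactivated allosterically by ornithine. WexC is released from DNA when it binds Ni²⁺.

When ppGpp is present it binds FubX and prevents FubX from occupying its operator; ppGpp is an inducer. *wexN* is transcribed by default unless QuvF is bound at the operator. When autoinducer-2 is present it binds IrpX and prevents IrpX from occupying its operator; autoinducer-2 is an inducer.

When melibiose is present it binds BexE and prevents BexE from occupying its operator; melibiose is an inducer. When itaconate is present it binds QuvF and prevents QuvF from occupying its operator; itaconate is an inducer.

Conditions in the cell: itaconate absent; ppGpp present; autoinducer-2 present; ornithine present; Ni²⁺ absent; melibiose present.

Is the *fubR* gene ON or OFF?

Ornithine is present, so ElnA is inactive.
Melibiose is present, so BexE is inactive.
Autoinducer-2 is present, so IrpX is inactive.
ppGpp is present, so FubX is inactive.
Ni²⁺ is absent, so WexC is active.
With repressor WexC bound, *fubR* is not transcribed.

OFF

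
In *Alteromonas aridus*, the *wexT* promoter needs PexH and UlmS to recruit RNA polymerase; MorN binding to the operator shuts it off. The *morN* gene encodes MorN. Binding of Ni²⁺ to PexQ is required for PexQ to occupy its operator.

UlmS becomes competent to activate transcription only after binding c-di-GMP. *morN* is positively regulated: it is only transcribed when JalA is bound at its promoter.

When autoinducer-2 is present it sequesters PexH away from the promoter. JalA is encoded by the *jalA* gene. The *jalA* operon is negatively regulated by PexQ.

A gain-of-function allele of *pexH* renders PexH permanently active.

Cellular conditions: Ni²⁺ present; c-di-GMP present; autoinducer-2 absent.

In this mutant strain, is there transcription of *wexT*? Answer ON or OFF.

PexH is constitutively active in this strain.
c-di-GMP is present, so UlmS is active.
Ni²⁺ is present, so PexQ is active.
With repressor PexQ bound, *jalA* is not transcribed.
So JalA is not produced.
Required activator JalA is absent, so *morN* is not transcribed.
So MorN is not produced.
No repressor is bound and PexH and UlmS are active, so *wexT* is transcribed.

ON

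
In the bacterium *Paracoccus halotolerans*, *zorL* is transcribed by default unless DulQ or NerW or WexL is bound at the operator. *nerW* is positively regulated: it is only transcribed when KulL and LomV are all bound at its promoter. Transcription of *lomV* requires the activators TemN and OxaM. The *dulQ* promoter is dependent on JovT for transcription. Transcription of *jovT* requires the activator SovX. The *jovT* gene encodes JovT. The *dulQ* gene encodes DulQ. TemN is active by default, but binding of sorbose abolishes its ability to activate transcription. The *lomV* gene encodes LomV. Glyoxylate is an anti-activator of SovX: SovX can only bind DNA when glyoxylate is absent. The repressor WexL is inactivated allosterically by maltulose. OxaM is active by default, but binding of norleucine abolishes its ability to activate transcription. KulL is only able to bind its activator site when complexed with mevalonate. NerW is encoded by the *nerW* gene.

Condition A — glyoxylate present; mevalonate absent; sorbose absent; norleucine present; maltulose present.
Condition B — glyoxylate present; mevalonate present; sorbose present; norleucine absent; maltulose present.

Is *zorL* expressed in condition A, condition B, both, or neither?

Condition A:
Glyoxylate is present, so SovX is inactive.
Required activator SovX is absent, so *jovT* is not transcribed.
So JovT is not produced.
Required activator JovT is absent, so *dulQ* is not transcribed.
So DulQ is not produced.
Mevalonate is absent, so KulL is inactive.
Sorbose is absent, so TemN is active.
Norleucine is present, so OxaM is inactive.
Required activator OxaM is absent, so *lomV* is not transcribed.
So LomV is not produced.
Required activator KulL is absent, so *nerW* is not transcribed.
So NerW is not produced.
Maltulose is present, so WexL is inactive.
With no repressor bound, *zorL* is transcribed.
→ *zorL* is ON in A.
Condition B:
Glyoxylate is present, so SovX is inactive.
Required activator SovX is absent, so *jovT* is not transcribed.
So JovT is not produced.
Required activator JovT is absent, so *dulQ* is not transcribed.
So DulQ is not produced.
Mevalonate is present, so KulL is active.
Sorbose is present, so TemN is inactive.
Norleucine is absent, so OxaM is active.
Required activator TemN is absent, so *lomV* is not transcribed.
So LomV is not produced.
Required activator LomV is absent, so *nerW* is not transcribed.
So NerW is not produced.
Maltulose is present, so WexL is inactive.
With no repressor bound, *zorL* is transcribed.
→ *zorL* is ON in B.

both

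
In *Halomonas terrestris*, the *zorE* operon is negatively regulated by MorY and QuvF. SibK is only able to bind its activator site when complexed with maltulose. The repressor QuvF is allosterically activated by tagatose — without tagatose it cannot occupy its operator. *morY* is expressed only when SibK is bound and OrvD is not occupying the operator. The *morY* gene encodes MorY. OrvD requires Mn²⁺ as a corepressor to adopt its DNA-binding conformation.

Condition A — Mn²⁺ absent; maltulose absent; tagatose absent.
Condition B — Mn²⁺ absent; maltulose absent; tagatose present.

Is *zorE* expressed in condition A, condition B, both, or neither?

A only

Condition A:
Mn²⁺ is absent, so OrvD is inactive.
Maltulose is absent, so SibK is inactive.
Required activator SibK is absent, so *morY* is not transcribed.
So MorY is not produced.
Tagatose is absent, so QuvF is inactive.
With no repressor bound, *zorE* is transcribed.
→ *zorE* is ON in A.
Condition B:
Mn²⁺ is absent, so OrvD is inactive.
Maltulose is absent, so SibK is inactive.
Required activator SibK is absent, so *morY* is not transcribed.
So MorY is not produced.
Tagatose is present, so QuvF is active.
With repressor QuvF bound, *zorE* is not transcribed.
→ *zorE* is OFF in B.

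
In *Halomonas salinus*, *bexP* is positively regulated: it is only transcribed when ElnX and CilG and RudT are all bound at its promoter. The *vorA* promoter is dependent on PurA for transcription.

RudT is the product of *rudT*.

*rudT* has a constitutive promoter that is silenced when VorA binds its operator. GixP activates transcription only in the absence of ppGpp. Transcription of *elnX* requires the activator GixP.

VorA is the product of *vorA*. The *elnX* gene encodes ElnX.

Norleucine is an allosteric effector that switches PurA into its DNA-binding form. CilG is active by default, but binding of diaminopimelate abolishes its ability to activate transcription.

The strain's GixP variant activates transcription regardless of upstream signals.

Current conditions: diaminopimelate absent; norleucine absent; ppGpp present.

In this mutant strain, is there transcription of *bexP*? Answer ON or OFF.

ON

GixP is constitutively active in this strain.
No repressor is bound and GixP is active, so *elnX* is transcribed.
So ElnX is produced and active.
Diaminopimelate is absent, so CilG is active.
Norleucine is absent, so PurA is inactive.
Required activator PurA is absent, so *vorA* is not transcribed.
So VorA is not produced.
With no repressor bound, *rudT* is transcribed.
So RudT is produced and active.
No repressor is bound and ElnX and CilG and RudT are active, so *bexP* is transcribed.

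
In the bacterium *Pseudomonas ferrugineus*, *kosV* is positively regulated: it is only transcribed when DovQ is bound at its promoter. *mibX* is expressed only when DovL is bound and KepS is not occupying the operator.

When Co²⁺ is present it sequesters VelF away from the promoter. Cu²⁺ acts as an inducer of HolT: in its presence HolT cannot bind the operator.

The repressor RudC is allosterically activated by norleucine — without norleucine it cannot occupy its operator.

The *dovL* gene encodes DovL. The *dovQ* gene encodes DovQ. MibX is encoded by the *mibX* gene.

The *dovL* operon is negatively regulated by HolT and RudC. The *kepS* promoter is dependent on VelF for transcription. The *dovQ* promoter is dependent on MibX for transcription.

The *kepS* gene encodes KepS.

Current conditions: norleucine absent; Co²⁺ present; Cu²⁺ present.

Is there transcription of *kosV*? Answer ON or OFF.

ON

Cu²⁺ is present, so HolT is inactive.
Norleucine is absent, so RudC is inactive.
With no repressor bound, *dovL* is transcribed.
So DovL is produced and active.
Co²⁺ is present, so VelF is inactive.
Required activator VelF is absent, so *kepS* is not transcribed.
So KepS is not produced.
No repressor is bound and DovL is active, so *mibX* is transcribed.
So MibX is produced and active.
No repressor is bound and MibX is active, so *dovQ* is transcribed.
So DovQ is produced and active.
No repressor is bound and DovQ is active, so *kosV* is transcribed.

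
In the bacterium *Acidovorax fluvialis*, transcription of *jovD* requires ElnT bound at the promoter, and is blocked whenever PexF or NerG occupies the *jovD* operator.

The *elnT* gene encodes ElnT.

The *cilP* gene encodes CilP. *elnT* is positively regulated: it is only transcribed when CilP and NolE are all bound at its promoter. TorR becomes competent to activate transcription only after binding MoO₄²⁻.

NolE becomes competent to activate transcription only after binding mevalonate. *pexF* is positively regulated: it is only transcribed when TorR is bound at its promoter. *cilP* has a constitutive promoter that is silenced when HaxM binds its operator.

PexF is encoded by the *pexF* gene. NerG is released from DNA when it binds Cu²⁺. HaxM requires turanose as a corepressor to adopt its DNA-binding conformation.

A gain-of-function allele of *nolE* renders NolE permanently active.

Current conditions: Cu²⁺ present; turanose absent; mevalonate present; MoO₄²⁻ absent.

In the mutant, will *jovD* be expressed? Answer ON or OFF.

ON

MoO₄²⁻ is absent, so TorR is inactive.
Required activator TorR is absent, so *pexF* is not transcribed.
So PexF is not produced.
Cu²⁺ is present, so NerG is inactive.
Turanose is absent, so HaxM is inactive.
With no repressor bound, *cilP* is transcribed.
So CilP is produced and active.
NolE is constitutively active in this strain.
No repressor is bound and CilP and NolE are active, so *elnT* is transcribed.
So ElnT is produced and active.
No repressor is bound and ElnT is active, so *jovD* is transcribed.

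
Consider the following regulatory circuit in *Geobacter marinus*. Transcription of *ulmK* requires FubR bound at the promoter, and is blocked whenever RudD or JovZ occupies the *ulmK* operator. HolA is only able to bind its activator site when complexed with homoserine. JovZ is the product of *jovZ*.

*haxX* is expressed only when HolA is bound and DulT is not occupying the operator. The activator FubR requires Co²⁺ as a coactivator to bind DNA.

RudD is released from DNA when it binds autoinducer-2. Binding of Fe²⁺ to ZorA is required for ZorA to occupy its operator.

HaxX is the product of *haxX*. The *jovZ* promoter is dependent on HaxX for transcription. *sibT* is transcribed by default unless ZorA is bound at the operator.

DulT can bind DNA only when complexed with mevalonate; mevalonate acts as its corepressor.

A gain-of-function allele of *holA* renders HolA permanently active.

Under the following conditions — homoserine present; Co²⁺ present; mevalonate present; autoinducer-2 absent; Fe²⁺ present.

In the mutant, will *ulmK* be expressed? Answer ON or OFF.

OFF

Autoinducer-2 is absent, so RudD is active.
Co²⁺ is present, so FubR is active.
Mevalonate is present, so DulT is active.
HolA is constitutively active in this strain.
With repressor DulT bound, *haxX* is not transcribed.
So HaxX is not produced.
Required activator HaxX is absent, so *jovZ* is not transcribed.
So JovZ is not produced.
With repressor RudD bound, *ulmK* is not transcribed.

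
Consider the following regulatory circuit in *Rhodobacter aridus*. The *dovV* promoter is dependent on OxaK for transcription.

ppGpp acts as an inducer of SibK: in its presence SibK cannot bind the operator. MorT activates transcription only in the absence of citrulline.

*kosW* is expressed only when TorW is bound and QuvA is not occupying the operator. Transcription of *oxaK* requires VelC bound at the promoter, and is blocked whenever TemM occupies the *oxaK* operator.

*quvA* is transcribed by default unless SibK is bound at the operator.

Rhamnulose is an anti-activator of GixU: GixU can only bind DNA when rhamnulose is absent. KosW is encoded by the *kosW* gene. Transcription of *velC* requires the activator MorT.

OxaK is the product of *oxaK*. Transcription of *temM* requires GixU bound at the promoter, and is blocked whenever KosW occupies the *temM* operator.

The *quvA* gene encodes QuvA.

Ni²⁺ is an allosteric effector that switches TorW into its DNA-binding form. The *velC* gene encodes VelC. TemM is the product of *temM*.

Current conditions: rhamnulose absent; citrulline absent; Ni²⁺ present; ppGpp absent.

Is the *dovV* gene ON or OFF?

ppGpp is absent, so SibK is active.
With repressor SibK bound, *quvA* is not transcribed.
So QuvA is not produced.
Ni²⁺ is present, so TorW is active.
No repressor is bound and TorW is active, so *kosW* is transcribed.
So KosW is produced and active.
Rhamnulose is absent, so GixU is active.
With repressor KosW bound, *temM* is not transcribed.
So TemM is not produced.
Citrulline is absent, so MorT is active.
No repressor is bound and MorT is active, so *velC* is transcribed.
So VelC is produced and active.
No repressor is bound and VelC is active, so *oxaK* is transcribed.
So OxaK is produced and active.
No repressor is bound and OxaK is active, so *dovV* is transcribed.

ON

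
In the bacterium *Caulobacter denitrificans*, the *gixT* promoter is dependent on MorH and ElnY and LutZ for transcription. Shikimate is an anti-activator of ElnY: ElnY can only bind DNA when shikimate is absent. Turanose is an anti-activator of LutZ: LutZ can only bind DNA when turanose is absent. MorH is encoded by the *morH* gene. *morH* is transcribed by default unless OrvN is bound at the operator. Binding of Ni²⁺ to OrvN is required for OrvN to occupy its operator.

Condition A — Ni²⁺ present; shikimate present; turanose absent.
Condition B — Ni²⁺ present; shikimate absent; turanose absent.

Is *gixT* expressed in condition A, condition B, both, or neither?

Condition A:
Ni²⁺ is present, so OrvN is active.
With repressor OrvN bound, *morH* is not transcribed.
So MorH is not produced.
Shikimate is present, so ElnY is inactive.
Turanose is absent, so LutZ is active.
Required activator MorH is absent, so *gixT* is not transcribed.
→ *gixT* is OFF in A.
Condition B:
Ni²⁺ is present, so OrvN is active.
With repressor OrvN bound, *morH* is not transcribed.
So MorH is not produced.
Shikimate is absent, so ElnY is active.
Turanose is absent, so LutZ is active.
Required activator MorH is absent, so *gixT* is not transcribed.
→ *gixT* is OFF in B.

neither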